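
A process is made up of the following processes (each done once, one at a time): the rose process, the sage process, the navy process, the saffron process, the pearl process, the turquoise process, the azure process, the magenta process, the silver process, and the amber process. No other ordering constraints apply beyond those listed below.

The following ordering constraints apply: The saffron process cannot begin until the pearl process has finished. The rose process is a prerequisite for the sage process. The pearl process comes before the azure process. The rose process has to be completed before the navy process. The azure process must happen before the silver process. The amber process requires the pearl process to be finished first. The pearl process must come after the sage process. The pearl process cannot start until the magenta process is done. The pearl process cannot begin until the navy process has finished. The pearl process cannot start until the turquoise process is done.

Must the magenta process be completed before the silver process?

Following the dependencies: the magenta process → the pearl process → the azure process → the silver process.
That forces the magenta process before the silver process in every valid schedule.

Yes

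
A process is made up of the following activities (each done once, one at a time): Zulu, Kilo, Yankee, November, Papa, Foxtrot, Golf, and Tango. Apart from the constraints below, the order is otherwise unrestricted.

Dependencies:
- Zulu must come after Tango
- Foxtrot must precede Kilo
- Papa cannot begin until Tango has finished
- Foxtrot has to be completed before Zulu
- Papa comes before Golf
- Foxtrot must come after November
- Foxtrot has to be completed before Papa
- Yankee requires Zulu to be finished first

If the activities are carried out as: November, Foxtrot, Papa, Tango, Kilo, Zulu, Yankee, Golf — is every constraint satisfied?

In the proposed order, Papa appears before Tango.
Since Tango is required before Papa, the ordering is invalid.

No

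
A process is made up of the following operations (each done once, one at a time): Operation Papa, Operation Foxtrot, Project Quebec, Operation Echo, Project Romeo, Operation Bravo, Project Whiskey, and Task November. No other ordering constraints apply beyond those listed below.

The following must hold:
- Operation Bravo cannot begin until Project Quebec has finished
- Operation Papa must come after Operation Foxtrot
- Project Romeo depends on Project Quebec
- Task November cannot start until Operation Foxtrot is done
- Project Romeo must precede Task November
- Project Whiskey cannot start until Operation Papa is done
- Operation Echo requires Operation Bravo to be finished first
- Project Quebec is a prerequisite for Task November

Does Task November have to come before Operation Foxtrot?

No

The constraints actually force Operation Foxtrot before Task November (via Operation Foxtrot → Task November), not the other way around.
So Task November does not have to come before Operation Foxtrot — it cannot.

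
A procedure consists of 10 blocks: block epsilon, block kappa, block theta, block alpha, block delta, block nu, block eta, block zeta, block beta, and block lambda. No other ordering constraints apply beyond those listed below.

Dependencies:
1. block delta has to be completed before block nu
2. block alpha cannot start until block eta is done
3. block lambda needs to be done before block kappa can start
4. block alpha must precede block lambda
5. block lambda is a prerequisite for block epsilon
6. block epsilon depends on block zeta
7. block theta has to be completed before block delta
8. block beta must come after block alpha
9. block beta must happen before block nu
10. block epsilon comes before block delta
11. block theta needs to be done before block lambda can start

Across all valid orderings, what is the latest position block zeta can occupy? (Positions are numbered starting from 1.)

Every block that must follow block zeta has to come after it. Tracing all chains starting from block zeta, those blocks are: block epsilon, block delta, block nu — 3 in total.
So at least 3 blocks follow block zeta, putting block zeta no later than position 7. That position is achievable by scheduling everything else first.

7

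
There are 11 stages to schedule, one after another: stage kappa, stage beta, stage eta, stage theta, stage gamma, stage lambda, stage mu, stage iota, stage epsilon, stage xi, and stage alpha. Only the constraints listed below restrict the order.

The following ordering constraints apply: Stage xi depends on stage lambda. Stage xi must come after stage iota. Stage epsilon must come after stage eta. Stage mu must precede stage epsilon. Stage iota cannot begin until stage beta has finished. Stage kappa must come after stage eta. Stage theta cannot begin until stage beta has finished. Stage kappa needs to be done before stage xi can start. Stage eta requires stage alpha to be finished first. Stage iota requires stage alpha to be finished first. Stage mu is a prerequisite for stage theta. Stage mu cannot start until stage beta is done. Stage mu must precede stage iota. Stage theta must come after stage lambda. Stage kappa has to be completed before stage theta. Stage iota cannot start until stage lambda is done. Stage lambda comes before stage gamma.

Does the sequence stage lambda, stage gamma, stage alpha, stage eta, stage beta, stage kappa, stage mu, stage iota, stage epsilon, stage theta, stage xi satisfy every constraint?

Going through the constraints one by one, each required predecessor appears earlier in the sequence than its dependent — e.g. stage lambda (position 1) is before stage xi (position 11), as required.

Yes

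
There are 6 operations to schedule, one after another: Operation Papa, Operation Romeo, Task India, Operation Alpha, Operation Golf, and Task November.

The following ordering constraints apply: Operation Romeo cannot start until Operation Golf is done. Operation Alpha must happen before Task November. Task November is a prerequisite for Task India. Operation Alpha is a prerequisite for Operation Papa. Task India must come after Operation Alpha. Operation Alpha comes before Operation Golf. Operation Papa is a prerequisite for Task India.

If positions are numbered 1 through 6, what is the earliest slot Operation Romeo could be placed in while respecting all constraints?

3

The operations that are forced before Operation Romeo, directly or transitively, are Operation Alpha, Operation Golf. That's 2 operations.
So at minimum 2 operations come before Operation Romeo, putting Operation Romeo no earlier than position 3. That position is achievable by scheduling exactly those predecessors first.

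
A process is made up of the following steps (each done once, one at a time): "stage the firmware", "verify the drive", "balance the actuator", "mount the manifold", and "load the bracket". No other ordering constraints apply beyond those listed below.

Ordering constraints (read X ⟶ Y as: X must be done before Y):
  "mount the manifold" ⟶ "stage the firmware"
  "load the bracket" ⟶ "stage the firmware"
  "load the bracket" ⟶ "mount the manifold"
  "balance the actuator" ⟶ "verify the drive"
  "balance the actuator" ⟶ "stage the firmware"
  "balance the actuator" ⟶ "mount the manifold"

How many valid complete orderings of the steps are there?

The steps with no prerequisites are "balance the actuator", "load the bracket"; any of them can be placed first.
Counting all ways to extend the partial order to a total order gives 7.

7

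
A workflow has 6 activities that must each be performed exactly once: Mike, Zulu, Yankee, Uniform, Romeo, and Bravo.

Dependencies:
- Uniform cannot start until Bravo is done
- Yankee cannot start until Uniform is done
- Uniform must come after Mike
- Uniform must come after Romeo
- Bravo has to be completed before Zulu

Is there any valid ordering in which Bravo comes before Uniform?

Yes

Every valid ordering already has Bravo before Uniform (the constraints require it), so in particular at least one does.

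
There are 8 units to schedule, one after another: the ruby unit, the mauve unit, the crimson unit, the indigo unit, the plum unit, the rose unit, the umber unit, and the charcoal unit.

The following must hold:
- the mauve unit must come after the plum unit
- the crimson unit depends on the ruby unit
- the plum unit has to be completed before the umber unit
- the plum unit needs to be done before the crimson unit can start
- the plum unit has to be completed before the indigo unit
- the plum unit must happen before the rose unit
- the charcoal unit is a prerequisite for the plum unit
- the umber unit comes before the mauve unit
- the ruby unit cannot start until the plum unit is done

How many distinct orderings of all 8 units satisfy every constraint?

180

Only the charcoal unit has no prerequisites, so it must go first.
Enumerating by repeatedly choosing an available unit (one whose prerequisites are all placed) gives 180 distinct complete orderings.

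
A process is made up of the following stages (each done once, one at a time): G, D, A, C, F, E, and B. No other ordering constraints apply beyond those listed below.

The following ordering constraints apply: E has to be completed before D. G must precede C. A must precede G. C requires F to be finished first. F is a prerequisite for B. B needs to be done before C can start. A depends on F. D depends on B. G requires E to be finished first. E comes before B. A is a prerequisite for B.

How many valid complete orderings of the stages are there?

The stages with no prerequisites are F, E; any of them can be placed first.
Enumerating by repeatedly choosing an available stage (one whose prerequisites are all placed) gives 15 distinct complete orderings.

15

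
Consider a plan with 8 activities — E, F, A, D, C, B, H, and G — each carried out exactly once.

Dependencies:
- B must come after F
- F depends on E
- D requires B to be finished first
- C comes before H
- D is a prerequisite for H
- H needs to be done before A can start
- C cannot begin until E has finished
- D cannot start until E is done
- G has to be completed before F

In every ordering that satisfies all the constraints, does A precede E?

In fact the dependencies run the other way: E → D → H → A.
So A does not have to come before E — it cannot.

No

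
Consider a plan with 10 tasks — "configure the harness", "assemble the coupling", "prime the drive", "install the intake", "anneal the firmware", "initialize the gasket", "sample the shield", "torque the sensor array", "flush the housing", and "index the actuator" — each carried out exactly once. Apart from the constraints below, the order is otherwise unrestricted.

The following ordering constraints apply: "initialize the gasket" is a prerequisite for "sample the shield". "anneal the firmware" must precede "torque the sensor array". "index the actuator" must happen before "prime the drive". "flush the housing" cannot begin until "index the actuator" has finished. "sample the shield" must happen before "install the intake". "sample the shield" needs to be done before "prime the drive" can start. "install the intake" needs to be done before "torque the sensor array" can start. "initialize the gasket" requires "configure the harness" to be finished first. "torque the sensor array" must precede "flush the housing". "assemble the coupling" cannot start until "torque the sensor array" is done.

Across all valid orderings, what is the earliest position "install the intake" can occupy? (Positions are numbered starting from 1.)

Working backwards through the constraints from "install the intake", its full set of required predecessors is "configure the harness", "initialize the gasket", "sample the shield" — 3 of them.
With 3 mandatory predecessors, the earliest "install the intake" can sit is position 3+1 = 4, and placing just those 3 first achieves it.

4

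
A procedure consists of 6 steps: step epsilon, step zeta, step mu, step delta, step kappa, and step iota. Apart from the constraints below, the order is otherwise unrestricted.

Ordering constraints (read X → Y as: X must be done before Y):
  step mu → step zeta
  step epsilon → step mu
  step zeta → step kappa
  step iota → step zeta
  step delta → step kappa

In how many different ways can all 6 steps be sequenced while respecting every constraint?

15

3 steps have no prerequisites (step epsilon, step delta, step iota), so any of them could come first.
Counting all ways to extend the partial order to a total order gives 15.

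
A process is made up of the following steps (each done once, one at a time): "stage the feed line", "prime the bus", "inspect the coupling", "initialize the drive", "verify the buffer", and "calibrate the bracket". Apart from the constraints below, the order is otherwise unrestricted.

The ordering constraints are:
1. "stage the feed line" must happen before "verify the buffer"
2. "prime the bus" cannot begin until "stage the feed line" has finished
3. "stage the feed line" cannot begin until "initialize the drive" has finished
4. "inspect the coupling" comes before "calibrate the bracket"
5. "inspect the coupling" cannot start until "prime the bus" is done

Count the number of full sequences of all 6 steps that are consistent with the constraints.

Only "initialize the drive" has no prerequisites, so it must go first.
Counting all ways to extend the partial order to a total order gives 4.

4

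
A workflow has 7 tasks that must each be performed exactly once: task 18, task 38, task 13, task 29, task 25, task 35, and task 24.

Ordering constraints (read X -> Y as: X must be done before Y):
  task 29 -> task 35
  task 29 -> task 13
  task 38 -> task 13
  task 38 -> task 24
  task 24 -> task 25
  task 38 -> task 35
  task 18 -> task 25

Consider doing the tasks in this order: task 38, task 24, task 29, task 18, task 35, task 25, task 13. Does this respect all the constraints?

Yes

Going through the constraints one by one, each required predecessor appears earlier in the sequence than its dependent — e.g. task 38 (position 1) is before task 13 (position 7), as required.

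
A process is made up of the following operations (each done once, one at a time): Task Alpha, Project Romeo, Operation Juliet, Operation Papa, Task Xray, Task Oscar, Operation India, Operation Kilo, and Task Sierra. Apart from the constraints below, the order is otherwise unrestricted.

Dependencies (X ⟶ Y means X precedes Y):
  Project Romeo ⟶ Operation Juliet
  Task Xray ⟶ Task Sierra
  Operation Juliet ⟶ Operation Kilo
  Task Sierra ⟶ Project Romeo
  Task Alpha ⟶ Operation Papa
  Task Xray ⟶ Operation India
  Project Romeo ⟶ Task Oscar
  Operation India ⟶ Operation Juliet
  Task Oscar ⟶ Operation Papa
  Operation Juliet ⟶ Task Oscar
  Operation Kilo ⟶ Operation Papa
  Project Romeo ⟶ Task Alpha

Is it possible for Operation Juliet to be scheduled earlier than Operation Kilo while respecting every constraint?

The constraints force Operation Juliet before Operation Kilo, so yes — every valid ordering has Operation Juliet earlier.

Yes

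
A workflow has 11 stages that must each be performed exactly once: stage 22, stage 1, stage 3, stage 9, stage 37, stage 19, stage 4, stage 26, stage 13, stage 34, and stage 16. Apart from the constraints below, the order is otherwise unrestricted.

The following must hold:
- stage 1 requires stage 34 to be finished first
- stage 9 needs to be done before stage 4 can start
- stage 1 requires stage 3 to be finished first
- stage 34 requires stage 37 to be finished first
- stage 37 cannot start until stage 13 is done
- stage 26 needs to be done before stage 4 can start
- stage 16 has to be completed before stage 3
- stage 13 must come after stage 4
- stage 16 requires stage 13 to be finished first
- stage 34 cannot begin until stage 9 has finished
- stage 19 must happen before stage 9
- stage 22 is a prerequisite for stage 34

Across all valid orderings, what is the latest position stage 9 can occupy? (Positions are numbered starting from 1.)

Following every chain forward from stage 9, the stages that must come later are stage 1, stage 3, stage 37, stage 4, stage 13, stage 34, stage 16 — 7 of them.
With 7 mandatory successors out of 11 stages total, the latest slot for stage 9 is 11−7 = 4, and it's reachable by doing all non-successors before stage 9.

4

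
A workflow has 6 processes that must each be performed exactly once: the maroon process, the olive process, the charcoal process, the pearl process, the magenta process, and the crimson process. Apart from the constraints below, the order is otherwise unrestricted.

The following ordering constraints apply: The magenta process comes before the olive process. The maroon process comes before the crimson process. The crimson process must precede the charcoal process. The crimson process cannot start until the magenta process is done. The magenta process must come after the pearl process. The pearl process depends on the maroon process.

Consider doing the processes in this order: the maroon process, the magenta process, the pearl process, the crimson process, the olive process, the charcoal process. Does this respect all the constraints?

No

In the proposed order, the magenta process appears before the pearl process.
But one of the constraints requires the pearl process before the magenta process, so this ordering violates it.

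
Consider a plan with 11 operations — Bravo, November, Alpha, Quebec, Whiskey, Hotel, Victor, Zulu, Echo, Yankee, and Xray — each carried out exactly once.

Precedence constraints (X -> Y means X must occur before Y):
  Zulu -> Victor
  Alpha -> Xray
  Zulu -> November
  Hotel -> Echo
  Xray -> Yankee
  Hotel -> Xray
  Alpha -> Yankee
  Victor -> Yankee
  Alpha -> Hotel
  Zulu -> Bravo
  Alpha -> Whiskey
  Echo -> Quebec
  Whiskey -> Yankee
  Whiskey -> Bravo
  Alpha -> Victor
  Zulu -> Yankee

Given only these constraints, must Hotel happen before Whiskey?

No chain of constraints connects Hotel to Whiskey in either direction.
A valid ordering placing Whiskey before Hotel exists, so the answer is no.

No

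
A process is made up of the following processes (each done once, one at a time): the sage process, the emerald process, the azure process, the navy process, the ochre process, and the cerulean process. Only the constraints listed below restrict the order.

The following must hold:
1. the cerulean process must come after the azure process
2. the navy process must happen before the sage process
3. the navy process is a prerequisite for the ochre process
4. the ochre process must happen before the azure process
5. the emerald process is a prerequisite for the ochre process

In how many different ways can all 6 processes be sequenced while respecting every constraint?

2 processes have no prerequisites (the emerald process, the navy process), so any of them could come first.
Counting all ways to extend the partial order to a total order gives 9.

9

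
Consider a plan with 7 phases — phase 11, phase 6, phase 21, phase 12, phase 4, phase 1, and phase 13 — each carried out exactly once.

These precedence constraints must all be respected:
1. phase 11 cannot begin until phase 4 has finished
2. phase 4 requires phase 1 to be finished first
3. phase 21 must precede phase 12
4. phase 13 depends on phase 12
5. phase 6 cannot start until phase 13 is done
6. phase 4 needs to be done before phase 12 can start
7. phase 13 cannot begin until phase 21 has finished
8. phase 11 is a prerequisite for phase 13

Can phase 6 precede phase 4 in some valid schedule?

There is a dependency chain phase 4 → phase 11 → phase 13 → phase 6, so phase 6 always comes after phase 4.
So no valid ordering can have phase 6 before phase 4.

No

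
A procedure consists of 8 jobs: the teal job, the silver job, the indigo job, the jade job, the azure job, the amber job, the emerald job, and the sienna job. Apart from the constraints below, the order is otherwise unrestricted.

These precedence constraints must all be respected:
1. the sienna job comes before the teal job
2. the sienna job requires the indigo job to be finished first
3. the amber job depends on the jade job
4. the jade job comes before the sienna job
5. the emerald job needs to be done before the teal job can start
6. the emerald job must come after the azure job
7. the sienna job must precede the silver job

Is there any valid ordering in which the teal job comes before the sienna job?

The constraints give a chain the sienna job → the teal job, which forces the sienna job before the teal job.
Hence the teal job can never be scheduled before the sienna job.

No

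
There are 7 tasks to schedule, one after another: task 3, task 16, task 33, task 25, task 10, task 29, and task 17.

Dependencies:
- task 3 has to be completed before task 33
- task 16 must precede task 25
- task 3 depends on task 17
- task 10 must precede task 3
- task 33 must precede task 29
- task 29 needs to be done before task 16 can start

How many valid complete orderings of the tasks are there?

2 tasks have no prerequisites (task 10, task 17), so any of them could come first.
Enumerating by repeatedly choosing an available task (one whose prerequisites are all placed) gives 2 distinct complete orderings.

2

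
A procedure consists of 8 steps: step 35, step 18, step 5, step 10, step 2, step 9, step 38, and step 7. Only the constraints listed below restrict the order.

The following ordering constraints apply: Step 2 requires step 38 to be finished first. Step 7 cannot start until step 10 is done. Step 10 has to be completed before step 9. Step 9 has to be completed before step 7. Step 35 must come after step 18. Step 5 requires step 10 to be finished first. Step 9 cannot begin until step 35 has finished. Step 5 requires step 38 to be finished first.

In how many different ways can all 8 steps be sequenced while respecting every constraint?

3 steps have no prerequisites (step 18, step 10, step 38), so any of them could come first.
Counting all ways to extend the partial order to a total order gives 271.

271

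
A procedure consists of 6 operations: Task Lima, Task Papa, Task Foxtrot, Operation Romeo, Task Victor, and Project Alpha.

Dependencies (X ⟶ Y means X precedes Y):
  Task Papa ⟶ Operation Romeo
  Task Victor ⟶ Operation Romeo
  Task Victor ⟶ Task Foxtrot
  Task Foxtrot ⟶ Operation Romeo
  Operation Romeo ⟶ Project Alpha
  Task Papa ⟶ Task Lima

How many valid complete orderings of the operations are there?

The operations with no prerequisites are Task Papa, Task Victor; any of them can be placed first.
Enumerating by repeatedly choosing an available operation (one whose prerequisites are all placed) gives 12 distinct complete orderings.

12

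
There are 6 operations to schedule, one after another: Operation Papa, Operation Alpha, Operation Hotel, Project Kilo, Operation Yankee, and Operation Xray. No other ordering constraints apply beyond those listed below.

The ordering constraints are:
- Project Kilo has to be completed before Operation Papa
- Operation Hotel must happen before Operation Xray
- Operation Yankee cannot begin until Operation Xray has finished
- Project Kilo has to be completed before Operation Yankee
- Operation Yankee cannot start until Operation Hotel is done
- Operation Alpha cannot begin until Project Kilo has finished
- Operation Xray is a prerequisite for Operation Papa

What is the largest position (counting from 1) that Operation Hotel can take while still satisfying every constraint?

3

Every operation that must follow Operation Hotel has to come after it. Tracing all chains starting from Operation Hotel, those operations are: Operation Papa, Operation Yankee, Operation Xray — 3 in total.
So at least 3 operations follow Operation Hotel, putting Operation Hotel no later than position 3. That position is achievable by scheduling everything else first.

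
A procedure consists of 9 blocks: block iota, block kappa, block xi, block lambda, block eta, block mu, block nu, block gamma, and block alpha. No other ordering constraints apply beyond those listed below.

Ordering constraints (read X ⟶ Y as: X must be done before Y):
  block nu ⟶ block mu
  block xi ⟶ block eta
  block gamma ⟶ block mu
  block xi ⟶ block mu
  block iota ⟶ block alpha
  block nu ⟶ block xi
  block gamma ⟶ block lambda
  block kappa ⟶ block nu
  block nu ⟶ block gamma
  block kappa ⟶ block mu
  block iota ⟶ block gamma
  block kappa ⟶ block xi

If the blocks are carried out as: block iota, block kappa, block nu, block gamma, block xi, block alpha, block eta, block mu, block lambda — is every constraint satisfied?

Yes

Every stated constraint is respected: block kappa sits at position 2, ahead of block mu at position 8, and each of the other listed pairs likewise has the predecessor earlier in the sequence.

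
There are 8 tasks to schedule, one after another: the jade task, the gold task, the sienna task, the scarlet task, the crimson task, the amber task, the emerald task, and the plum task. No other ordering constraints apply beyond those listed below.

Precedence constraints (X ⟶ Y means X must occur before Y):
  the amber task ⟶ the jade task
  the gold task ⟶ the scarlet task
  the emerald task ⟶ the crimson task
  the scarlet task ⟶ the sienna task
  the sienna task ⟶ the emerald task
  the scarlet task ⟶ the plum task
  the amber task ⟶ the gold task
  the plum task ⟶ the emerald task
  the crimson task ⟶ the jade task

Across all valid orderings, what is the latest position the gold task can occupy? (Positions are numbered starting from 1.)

2

The tasks that are forced after the gold task, directly or by a chain of constraints, are the jade task, the sienna task, the scarlet task, the crimson task, the emerald task, the plum task. That's 6 tasks.
So at least 6 tasks follow the gold task, putting the gold task no later than position 2. That position is achievable by scheduling everything else first.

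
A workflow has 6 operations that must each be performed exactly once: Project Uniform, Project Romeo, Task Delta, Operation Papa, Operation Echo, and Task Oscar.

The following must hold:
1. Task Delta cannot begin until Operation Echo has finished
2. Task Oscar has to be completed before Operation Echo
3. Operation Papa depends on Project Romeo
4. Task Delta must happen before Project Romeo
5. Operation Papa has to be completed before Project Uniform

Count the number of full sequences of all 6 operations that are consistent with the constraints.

Only Task Oscar has no prerequisites, so it must go first.
Continuing from there, at each step only one operation has all its prerequisites placed, so the ordering is fully determined — there is exactly 1.

1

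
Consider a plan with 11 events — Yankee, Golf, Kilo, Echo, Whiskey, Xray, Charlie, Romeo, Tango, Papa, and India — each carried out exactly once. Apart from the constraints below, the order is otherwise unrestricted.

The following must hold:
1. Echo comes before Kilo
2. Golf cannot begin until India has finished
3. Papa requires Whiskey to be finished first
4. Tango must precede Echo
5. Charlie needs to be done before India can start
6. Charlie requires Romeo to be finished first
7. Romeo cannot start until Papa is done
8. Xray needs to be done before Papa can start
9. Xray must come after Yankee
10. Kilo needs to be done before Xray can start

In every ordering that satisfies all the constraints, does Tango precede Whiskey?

Tango and Whiskey are not related by any chain of constraints.
There exist valid orderings with Whiskey before Tango, so Tango is not required to come first.

No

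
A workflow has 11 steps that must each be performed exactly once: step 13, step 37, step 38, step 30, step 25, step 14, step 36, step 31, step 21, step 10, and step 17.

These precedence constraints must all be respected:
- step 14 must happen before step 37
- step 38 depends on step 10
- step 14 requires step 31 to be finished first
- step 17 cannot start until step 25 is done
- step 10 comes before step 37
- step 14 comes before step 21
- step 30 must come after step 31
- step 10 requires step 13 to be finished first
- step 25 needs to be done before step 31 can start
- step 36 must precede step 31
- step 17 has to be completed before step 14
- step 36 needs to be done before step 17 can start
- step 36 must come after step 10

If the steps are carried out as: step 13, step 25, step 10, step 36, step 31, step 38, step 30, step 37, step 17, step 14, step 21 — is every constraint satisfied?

No

The sequence places step 37 ahead of step 14.
Since step 14 is required before step 37, the ordering is invalid.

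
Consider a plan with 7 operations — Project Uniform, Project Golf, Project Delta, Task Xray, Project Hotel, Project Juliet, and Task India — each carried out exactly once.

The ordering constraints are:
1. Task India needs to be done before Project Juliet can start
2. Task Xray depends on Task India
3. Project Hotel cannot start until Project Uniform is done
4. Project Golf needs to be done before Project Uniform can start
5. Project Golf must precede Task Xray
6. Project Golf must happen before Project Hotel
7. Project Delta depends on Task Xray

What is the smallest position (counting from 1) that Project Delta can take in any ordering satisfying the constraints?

Every operation that must precede Project Delta has to come before it. Tracing all chains that end at Project Delta, those operations are: Project Golf, Task Xray, Task India — 3 in total.
With 3 mandatory predecessors, the earliest Project Delta can sit is position 3+1 = 4, and placing just those 3 first achieves it.

4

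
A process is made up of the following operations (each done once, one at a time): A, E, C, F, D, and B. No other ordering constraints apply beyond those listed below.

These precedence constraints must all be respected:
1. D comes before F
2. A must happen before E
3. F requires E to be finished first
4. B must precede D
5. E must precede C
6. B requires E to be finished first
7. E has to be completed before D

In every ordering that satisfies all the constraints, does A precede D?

Following the dependencies: A → E → D.
Hence A necessarily comes before D.

Yes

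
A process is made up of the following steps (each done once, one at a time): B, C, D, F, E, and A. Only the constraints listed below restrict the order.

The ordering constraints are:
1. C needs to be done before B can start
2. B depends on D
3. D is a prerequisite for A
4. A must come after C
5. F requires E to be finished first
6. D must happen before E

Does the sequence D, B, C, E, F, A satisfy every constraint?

In the proposed order, B appears before C.
Since C is required before B, the ordering is invalid.

No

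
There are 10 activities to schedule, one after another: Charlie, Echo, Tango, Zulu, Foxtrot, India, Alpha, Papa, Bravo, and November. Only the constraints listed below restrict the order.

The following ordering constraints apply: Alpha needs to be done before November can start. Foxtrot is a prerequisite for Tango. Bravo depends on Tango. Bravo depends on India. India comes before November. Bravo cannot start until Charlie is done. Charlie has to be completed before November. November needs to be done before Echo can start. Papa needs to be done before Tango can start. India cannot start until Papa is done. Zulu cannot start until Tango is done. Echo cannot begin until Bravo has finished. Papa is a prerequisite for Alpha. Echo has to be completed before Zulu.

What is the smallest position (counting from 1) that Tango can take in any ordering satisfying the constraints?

Working backwards through the constraints from Tango, its full set of required predecessors is Foxtrot, Papa — 2 of them.
So at minimum 2 activities come before Tango, putting Tango no earlier than position 3. That position is achievable by scheduling exactly those predecessors first.

3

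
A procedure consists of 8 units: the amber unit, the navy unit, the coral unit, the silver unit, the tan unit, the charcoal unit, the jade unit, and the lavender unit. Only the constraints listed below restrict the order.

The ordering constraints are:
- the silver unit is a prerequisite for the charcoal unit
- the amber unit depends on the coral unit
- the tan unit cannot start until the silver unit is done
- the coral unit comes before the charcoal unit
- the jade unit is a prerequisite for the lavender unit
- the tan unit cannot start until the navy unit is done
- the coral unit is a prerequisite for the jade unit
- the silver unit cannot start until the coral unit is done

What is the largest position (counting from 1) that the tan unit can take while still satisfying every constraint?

8

Nothing depends on the tan unit, so it can be the final unit, position 8.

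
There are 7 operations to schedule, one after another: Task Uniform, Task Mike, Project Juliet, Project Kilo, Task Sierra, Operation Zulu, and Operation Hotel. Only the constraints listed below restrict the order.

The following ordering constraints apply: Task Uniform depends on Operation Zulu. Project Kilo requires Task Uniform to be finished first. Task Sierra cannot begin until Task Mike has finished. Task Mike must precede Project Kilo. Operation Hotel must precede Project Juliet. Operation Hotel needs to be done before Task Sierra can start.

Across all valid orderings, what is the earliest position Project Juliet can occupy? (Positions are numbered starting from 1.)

The only operation forced before Project Juliet (directly or transitively) is Operation Hotel.
So at minimum 1 operation comes before Project Juliet, putting Project Juliet no earlier than position 2. That position is achievable by scheduling exactly that predecessor first.

2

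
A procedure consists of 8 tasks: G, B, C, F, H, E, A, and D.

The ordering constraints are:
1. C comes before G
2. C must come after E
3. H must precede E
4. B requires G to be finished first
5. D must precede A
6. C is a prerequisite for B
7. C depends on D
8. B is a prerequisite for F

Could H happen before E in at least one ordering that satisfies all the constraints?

Yes

H is actually forced before E by the constraints, so certainly some valid ordering has H first.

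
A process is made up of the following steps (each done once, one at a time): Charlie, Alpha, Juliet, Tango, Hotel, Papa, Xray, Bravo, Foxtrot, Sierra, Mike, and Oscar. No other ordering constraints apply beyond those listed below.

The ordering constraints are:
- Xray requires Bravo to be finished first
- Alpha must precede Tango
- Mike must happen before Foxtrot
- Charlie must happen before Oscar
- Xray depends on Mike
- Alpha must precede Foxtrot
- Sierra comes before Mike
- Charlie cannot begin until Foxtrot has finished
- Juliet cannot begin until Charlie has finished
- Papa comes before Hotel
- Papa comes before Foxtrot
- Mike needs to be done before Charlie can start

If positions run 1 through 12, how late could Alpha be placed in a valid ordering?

7

Every step that must follow Alpha has to come after it. Tracing all chains starting from Alpha, those steps are: Charlie, Juliet, Tango, Foxtrot, Oscar — 5 in total.
With 5 mandatory successors out of 12 steps total, the latest slot for Alpha is 12−5 = 7, and it's reachable by doing all non-successors before Alpha.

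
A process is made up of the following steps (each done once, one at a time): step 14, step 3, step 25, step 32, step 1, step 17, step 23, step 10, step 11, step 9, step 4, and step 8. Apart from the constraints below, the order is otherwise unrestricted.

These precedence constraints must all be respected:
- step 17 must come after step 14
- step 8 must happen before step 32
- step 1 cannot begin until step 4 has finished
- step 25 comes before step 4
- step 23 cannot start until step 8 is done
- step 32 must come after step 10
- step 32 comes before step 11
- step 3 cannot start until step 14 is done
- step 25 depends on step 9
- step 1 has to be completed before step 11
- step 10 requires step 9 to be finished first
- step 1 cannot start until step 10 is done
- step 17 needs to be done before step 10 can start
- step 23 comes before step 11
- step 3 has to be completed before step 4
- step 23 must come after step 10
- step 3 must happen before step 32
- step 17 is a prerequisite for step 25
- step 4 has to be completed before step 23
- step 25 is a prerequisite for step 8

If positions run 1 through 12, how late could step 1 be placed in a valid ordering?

Following the constraints forward from step 1, its only required successor is step 11.
So at least 1 step follows step 1, putting step 1 no later than position 11. That position is achievable by scheduling everything else first.

11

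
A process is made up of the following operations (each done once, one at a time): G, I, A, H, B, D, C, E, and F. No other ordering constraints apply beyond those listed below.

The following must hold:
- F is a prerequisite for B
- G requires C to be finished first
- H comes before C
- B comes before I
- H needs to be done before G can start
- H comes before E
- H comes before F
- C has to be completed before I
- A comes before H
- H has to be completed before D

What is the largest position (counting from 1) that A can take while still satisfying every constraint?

1

Every operation that must follow A has to come after it. Tracing all chains starting from A, those operations are: G, I, H, B, D, C, E, F — 8 in total.
With 8 mandatory successors out of 9 operations total, the latest slot for A is 9−8 = 1, and it's reachable by doing all non-successors before A.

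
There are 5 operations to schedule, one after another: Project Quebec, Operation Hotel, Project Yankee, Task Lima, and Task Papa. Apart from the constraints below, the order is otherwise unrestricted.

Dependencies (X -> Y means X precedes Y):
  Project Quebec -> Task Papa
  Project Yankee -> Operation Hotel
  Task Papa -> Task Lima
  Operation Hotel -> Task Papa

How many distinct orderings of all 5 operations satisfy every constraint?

3

2 operations have no prerequisites (Project Quebec, Project Yankee), so any of them could come first.
Counting all ways to extend the partial order to a total order gives 3.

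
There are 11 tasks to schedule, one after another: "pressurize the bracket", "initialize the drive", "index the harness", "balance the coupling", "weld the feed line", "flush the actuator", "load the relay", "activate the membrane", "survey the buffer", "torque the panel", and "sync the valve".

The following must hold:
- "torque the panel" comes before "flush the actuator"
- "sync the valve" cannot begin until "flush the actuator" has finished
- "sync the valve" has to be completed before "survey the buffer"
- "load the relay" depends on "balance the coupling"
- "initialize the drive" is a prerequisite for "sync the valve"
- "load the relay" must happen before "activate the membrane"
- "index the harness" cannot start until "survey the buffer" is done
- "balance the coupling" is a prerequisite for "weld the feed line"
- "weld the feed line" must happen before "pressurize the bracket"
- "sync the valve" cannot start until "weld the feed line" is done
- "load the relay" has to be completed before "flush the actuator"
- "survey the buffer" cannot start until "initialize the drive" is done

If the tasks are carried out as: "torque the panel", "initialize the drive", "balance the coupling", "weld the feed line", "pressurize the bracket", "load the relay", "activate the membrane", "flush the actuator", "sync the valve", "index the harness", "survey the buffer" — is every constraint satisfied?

In the proposed order, "index the harness" appears before "survey the buffer".
That contradicts the constraint that "survey the buffer" must precede "index the harness".

No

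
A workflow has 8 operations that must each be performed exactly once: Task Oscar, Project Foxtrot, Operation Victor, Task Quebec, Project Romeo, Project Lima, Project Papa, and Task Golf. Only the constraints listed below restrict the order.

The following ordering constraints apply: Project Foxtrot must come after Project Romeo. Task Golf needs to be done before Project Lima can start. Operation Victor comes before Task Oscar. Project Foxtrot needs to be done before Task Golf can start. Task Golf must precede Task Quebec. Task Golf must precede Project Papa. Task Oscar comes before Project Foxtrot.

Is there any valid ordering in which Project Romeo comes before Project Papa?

Yes

The constraints force Project Romeo before Project Papa, so yes — every valid ordering has Project Romeo earlier.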